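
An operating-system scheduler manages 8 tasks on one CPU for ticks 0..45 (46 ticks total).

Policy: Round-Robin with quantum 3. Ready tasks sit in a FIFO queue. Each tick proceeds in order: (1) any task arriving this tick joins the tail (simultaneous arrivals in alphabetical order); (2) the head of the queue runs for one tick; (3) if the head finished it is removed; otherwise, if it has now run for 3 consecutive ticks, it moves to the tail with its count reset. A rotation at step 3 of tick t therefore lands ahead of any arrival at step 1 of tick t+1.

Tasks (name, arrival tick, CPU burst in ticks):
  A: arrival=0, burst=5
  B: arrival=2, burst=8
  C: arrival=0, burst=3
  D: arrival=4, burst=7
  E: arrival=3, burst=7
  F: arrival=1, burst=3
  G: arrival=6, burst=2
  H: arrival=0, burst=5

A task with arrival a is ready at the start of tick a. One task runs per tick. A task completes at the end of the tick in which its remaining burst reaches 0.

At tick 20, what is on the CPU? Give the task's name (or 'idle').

t=0: queue=[A,C,H] q_used=0 → run A
t=1: queue=[A,C,H,F] q_used=1 → run A
t=2: queue=[A,C,H,F,B] q_used=2 → run A
t=3: queue=[C,H,F,B,A,E] q_used=0 → run C
t=4: queue=[C,H,F,B,A,E,D] q_used=1 → run C
t=5: queue=[C,H,F,B,A,E,D] q_used=2 → run C
t=6: queue=[H,F,B,A,E,D,G] q_used=0 → run H
t=7: queue=[H,F,B,A,E,D,G] q_used=1 → run H
t=8: queue=[H,F,B,A,E,D,G] q_used=2 → run H
t=9: queue=[F,B,A,E,D,G,H] q_used=0 → run F
t=10: queue=[F,B,A,E,D,G,H] q_used=1 → run F
t=11: queue=[F,B,A,E,D,G,H] q_used=2 → run F
t=12: queue=[B,A,E,D,G,H] q_used=0 → run B
t=13: queue=[B,A,E,D,G,H] q_used=1 → run B
t=14: queue=[B,A,E,D,G,H] q_used=2 → run B
t=15: queue=[A,E,D,G,H,B] q_used=0 → run A
t=16: queue=[A,E,D,G,H,B] q_used=1 → run A
t=17: queue=[E,D,G,H,B] q_used=0 → run E
t=18: queue=[E,D,G,H,B] q_used=1 → run E
t=19: queue=[E,D,G,H,B] q_used=2 → run E
t=20: queue=[D,G,H,B,E] q_used=0 → run D
t=21: queue=[D,G,H,B,E] q_used=1 → run D
t=22: queue=[D,G,H,B,E] q_used=2 → run D
t=23: queue=[G,H,B,E,D] q_used=0 → run G
t=24: queue=[G,H,B,E,D] q_used=1 → run G
t=25: queue=[H,B,E,D] q_used=0 → run H
t=26: queue=[H,B,E,D] q_used=1 → run H
t=27: queue=[B,E,D] q_used=0 → run B
t=28: queue=[B,E,D] q_used=1 → run B
t=29: queue=[B,E,D] q_used=2 → run B
t=30: queue=[E,D,B] q_used=0 → run E
t=31: queue=[E,D,B] q_used=1 → run E
t=32: queue=[E,D,B] q_used=2 → run E
t=33: queue=[D,B,E] q_used=0 → run D
t=34: queue=[D,B,E] q_used=1 → run D
t=35: queue=[D,B,E] q_used=2 → run D
t=36: queue=[B,E,D] q_used=0 → run B
t=37: queue=[B,E,D] q_used=1 → run B
t=38: queue=[E,D] q_used=0 → run E
t=39: queue=[D] q_used=0 → run D
t=40: (idle)
t=41: (idle)
t=42: (idle)
t=43: (idle)
t=44: (idle)
t=45: (idle)

running at tick 20 = D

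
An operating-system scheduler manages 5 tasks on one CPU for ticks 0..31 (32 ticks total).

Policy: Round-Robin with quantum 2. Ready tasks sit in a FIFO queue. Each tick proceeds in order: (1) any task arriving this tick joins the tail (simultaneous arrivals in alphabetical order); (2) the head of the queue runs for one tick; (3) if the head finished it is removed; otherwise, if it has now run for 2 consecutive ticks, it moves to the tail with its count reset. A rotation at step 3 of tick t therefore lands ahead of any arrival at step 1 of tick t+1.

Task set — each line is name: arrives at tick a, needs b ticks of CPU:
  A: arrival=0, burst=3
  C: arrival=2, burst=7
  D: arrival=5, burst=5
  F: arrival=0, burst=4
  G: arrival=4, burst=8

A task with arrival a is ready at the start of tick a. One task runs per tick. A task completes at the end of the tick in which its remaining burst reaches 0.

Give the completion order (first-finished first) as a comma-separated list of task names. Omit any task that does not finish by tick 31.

t=0: queue=[A,F] q_used=0 → run A
t=1: queue=[A,F] q_used=1 → run A
t=2: queue=[F,A,C] q_used=0 → run F
t=3: queue=[F,A,C] q_used=1 → run F
t=4: queue=[A,C,F,G] q_used=0 → run A
t=5: queue=[C,F,G,D] q_used=0 → run C
t=6: queue=[C,F,G,D] q_used=1 → run C
t=7: queue=[F,G,D,C] q_used=0 → run F
t=8: queue=[F,G,D,C] q_used=1 → run F
t=9: queue=[G,D,C] q_used=0 → run G
t=10: queue=[G,D,C] q_used=1 → run G
t=11: queue=[D,C,G] q_used=0 → run D
t=12: queue=[D,C,G] q_used=1 → run D
t=13: queue=[C,G,D] q_used=0 → run C
t=14: queue=[C,G,D] q_used=1 → run C
t=15: queue=[G,D,C] q_used=0 → run G
t=16: queue=[G,D,C] q_used=1 → run G
t=17: queue=[D,C,G] q_used=0 → run D
t=18: queue=[D,C,G] q_used=1 → run D
t=19: queue=[C,G,D] q_used=0 → run C
t=20: queue=[C,G,D] q_used=1 → run C
t=21: queue=[G,D,C] q_used=0 → run G
t=22: queue=[G,D,C] q_used=1 → run G
t=23: queue=[D,C,G] q_used=0 → run D
t=24: queue=[C,G] q_used=0 → run C
t=25: queue=[G] q_used=0 → run G
t=26: queue=[G] q_used=1 → run G
t=27: (idle)
t=28: (idle)
t=29: (idle)
t=30: (idle)
t=31: (idle)

completion order = A, F, D, C, G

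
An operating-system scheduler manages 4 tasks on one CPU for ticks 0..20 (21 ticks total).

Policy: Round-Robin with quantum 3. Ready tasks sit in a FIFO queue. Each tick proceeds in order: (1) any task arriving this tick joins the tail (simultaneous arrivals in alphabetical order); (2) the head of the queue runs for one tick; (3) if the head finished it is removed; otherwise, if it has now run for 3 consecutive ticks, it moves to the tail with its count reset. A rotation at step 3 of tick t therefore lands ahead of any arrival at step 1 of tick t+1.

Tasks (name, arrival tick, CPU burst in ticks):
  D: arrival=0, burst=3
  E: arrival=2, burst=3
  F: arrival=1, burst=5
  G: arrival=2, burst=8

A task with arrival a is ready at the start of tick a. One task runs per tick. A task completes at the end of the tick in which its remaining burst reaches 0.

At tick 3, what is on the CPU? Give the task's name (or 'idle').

t=0: queue=[D] q_used=0 → run D
t=1: queue=[D,F] q_used=1 → run D
t=2: queue=[D,F,E,G] q_used=2 → run D
t=3: queue=[F,E,G] q_used=0 → run F
t=4: queue=[F,E,G] q_used=1 → run F
t=5: queue=[F,E,G] q_used=2 → run F
t=6: queue=[E,G,F] q_used=0 → run E
t=7: queue=[E,G,F] q_used=1 → run E
t=8: queue=[E,G,F] q_used=2 → run E
t=9: queue=[G,F] q_used=0 → run G
t=10: queue=[G,F] q_used=1 → run G
t=11: queue=[G,F] q_used=2 → run G
t=12: queue=[F,G] q_used=0 → run F
t=13: queue=[F,G] q_used=1 → run F
t=14: queue=[G] q_used=0 → run G
t=15: queue=[G] q_used=1 → run G
t=16: queue=[G] q_used=2 → run G
t=17: queue=[G] q_used=0 → run G
t=18: queue=[G] q_used=1 → run G
t=19: (idle)
t=20: (idle)

running at tick 3 = F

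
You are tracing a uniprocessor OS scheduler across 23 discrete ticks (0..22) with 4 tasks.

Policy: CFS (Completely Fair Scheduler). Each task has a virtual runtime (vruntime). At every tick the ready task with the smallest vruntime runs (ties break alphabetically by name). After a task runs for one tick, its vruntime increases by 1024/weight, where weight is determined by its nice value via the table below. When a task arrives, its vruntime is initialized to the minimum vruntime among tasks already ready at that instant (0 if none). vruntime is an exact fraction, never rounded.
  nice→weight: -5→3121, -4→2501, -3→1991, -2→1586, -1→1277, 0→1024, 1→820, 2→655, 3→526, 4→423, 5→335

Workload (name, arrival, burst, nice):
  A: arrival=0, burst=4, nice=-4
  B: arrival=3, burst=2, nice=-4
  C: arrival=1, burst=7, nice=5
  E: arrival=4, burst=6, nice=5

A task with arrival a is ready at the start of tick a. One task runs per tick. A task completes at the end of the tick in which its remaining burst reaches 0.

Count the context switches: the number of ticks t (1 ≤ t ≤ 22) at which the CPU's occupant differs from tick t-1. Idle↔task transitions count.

context switches = 18

t=0: vr[A=0] → run A
t=1: vr[A=1024/2501 C=1024/2501] → run A
t=2: vr[A=2048/2501 C=1024/2501] → run C
t=3: vr[A=2048/2501 B=2048/2501 C=2904064/837835] → run A
t=4: vr[A=3072/2501 B=2048/2501 C=2904064/837835 E=2048/2501] → run B
t=5: vr[A=3072/2501 B=3072/2501 C=2904064/837835 E=2048/2501] → run E
t=6: vr[A=3072/2501 B=3072/2501 C=2904064/837835 E=3247104/837835] → run A
t=7: vr[B=3072/2501 C=2904064/837835 E=3247104/837835] → run B
t=8: vr[C=2904064/837835 E=3247104/837835] → run C
t=9: vr[C=5465088/837835 E=3247104/837835] → run E
t=10: vr[C=5465088/837835 E=5808128/837835] → run C
t=11: vr[C=8026112/837835 E=5808128/837835] → run E
t=12: vr[C=8026112/837835 E=8369152/837835] → run C
t=13: vr[C=10587136/837835 E=8369152/837835] → run E
t=14: vr[C=10587136/837835 E=10930176/837835] → run C
t=15: vr[C=2629632/167567 E=10930176/837835] → run E
t=16: vr[C=2629632/167567 E=2698240/167567] → run C
t=17: vr[C=15709184/837835 E=2698240/167567] → run E
t=18: vr[C=15709184/837835] → run C
t=19: (idle)
t=20: (idle)
t=21: (idle)
t=22: (idle)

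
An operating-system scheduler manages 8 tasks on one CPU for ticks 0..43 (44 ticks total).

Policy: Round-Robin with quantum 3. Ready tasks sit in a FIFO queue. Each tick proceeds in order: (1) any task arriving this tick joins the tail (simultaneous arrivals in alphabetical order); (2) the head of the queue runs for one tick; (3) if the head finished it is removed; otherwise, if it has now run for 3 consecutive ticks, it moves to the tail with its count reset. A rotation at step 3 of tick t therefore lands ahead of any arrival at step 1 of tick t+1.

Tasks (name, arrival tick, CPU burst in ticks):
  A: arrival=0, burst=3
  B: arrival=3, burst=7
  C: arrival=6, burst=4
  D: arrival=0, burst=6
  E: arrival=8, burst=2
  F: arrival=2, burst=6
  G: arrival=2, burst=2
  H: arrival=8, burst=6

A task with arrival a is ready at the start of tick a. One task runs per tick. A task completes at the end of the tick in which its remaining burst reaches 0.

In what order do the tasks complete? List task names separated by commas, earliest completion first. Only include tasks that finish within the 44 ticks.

t=0: queue=[A,D] q_used=0 → run A
t=1: queue=[A,D] q_used=1 → run A
t=2: queue=[A,D,F,G] q_used=2 → run A
t=3: queue=[D,F,G,B] q_used=0 → run D
t=4: queue=[D,F,G,B] q_used=1 → run D
t=5: queue=[D,F,G,B] q_used=2 → run D
t=6: queue=[F,G,B,D,C] q_used=0 → run F
t=7: queue=[F,G,B,D,C] q_used=1 → run F
t=8: queue=[F,G,B,D,C,E,H] q_used=2 → run F
t=9: queue=[G,B,D,C,E,H,F] q_used=0 → run G
t=10: queue=[G,B,D,C,E,H,F] q_used=1 → run G
t=11: queue=[B,D,C,E,H,F] q_used=0 → run B
t=12: queue=[B,D,C,E,H,F] q_used=1 → run B
t=13: queue=[B,D,C,E,H,F] q_used=2 → run B
t=14: queue=[D,C,E,H,F,B] q_used=0 → run D
t=15: queue=[D,C,E,H,F,B] q_used=1 → run D
t=16: queue=[D,C,E,H,F,B] q_used=2 → run D
t=17: queue=[C,E,H,F,B] q_used=0 → run C
t=18: queue=[C,E,H,F,B] q_used=1 → run C
t=19: queue=[C,E,H,F,B] q_used=2 → run C
t=20: queue=[E,H,F,B,C] q_used=0 → run E
t=21: queue=[E,H,F,B,C] q_used=1 → run E
t=22: queue=[H,F,B,C] q_used=0 → run H
t=23: queue=[H,F,B,C] q_used=1 → run H
t=24: queue=[H,F,B,C] q_used=2 → run H
t=25: queue=[F,B,C,H] q_used=0 → run F
t=26: queue=[F,B,C,H] q_used=1 → run F
t=27: queue=[F,B,C,H] q_used=2 → run F
t=28: queue=[B,C,H] q_used=0 → run B
t=29: queue=[B,C,H] q_used=1 → run B
t=30: queue=[B,C,H] q_used=2 → run B
t=31: queue=[C,H,B] q_used=0 → run C
t=32: queue=[H,B] q_used=0 → run H
t=33: queue=[H,B] q_used=1 → run H
t=34: queue=[H,B] q_used=2 → run H
t=35: queue=[B] q_used=0 → run B
t=36: (idle)
t=37: (idle)
t=38: (idle)
t=39: (idle)
t=40: (idle)
t=41: (idle)
t=42: (idle)
t=43: (idle)

completion order = A, G, D, E, F, C, H, B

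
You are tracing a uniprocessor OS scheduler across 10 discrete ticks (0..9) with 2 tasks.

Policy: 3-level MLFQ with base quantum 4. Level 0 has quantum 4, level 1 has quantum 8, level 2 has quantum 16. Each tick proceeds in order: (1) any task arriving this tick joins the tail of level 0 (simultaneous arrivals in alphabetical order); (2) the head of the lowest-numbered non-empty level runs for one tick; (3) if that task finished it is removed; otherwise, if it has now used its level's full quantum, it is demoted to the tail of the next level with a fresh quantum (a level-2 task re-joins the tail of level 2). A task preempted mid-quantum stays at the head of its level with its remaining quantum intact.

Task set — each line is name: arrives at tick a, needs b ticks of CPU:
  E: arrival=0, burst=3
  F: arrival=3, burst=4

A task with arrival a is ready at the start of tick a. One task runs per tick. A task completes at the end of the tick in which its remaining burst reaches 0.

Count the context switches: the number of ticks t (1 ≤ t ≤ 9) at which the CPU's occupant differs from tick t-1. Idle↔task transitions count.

t=0: L0/L1/L2 = E/-/- → run E
t=1: L0/L1/L2 = E/-/- → run E
t=2: L0/L1/L2 = E/-/- → run E
t=3: L0/L1/L2 = F/-/- → run F
t=4: L0/L1/L2 = F/-/- → run F
t=5: L0/L1/L2 = F/-/- → run F
t=6: L0/L1/L2 = F/-/- → run F
t=7: (idle)
t=8: (idle)
t=9: (idle)

context switches = 2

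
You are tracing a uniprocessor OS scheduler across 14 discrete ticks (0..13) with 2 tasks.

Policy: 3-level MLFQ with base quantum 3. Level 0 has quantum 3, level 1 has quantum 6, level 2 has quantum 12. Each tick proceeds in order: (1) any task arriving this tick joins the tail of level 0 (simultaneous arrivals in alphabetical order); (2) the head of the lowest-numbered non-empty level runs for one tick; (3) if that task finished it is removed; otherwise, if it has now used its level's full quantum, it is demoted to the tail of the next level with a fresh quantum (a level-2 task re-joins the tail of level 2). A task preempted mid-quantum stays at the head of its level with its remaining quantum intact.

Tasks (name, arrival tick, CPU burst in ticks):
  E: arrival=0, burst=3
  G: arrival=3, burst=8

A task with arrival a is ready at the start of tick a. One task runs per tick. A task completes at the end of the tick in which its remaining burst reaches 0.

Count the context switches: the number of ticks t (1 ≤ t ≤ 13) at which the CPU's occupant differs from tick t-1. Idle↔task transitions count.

context switches = 2

t=0: L0/L1/L2 = E/-/- → run E
t=1: L0/L1/L2 = E/-/- → run E
t=2: L0/L1/L2 = E/-/- → run E
t=3: L0/L1/L2 = G/-/- → run G
t=4: L0/L1/L2 = G/-/- → run G
t=5: L0/L1/L2 = G/-/- → run G
t=6: L0/L1/L2 = -/G/- → run G
t=7: L0/L1/L2 = -/G/- → run G
t=8: L0/L1/L2 = -/G/- → run G
t=9: L0/L1/L2 = -/G/- → run G
t=10: L0/L1/L2 = -/G/- → run G
t=11: (idle)
t=12: (idle)
t=13: (idle)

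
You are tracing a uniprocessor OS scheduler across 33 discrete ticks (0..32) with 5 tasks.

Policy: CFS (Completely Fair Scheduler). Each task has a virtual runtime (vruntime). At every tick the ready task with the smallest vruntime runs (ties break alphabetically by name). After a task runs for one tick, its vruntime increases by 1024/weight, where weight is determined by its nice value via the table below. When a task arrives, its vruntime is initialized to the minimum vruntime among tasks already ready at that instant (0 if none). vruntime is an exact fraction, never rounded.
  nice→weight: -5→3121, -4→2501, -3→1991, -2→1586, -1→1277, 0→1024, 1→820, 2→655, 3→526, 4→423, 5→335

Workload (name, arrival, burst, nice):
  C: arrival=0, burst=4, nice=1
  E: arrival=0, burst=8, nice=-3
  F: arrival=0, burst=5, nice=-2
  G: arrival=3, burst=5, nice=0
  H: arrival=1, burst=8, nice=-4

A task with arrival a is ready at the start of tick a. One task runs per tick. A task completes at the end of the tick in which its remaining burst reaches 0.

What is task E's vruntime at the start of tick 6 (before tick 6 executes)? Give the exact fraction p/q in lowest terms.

vruntime(E, start of tick 6) = 1024/1991

t=0: vr[C=0 E=0 F=0] → run C
t=1: vr[C=256/205 E=0 F=0 H=0] → run E
t=2: vr[C=256/205 E=1024/1991 F=0 H=0] → run F
t=3: vr[C=256/205 E=1024/1991 F=512/793 G=0 H=0] → run G
t=4: vr[C=256/205 E=1024/1991 F=512/793 G=1 H=0] → run H
t=5: vr[C=256/205 E=1024/1991 F=512/793 G=1 H=1024/2501] → run H
t=6: vr[C=256/205 E=1024/1991 F=512/793 G=1 H=2048/2501] → run E
t=7: vr[C=256/205 E=2048/1991 F=512/793 G=1 H=2048/2501] → run F
t=8: vr[C=256/205 E=2048/1991 F=1024/793 G=1 H=2048/2501] → run H
t=9: vr[C=256/205 E=2048/1991 F=1024/793 G=1 H=3072/2501] → run G
t=10: vr[C=256/205 E=2048/1991 F=1024/793 G=2 H=3072/2501] → run E
t=11: vr[C=256/205 E=3072/1991 F=1024/793 G=2 H=3072/2501] → run H
t=12: vr[C=256/205 E=3072/1991 F=1024/793 G=2 H=4096/2501] → run C
t=13: vr[C=512/205 E=3072/1991 F=1024/793 G=2 H=4096/2501] → run F
t=14: vr[C=512/205 E=3072/1991 F=1536/793 G=2 H=4096/2501] → run E
t=15: vr[C=512/205 E=4096/1991 F=1536/793 G=2 H=4096/2501] → run H
t=16: vr[C=512/205 E=4096/1991 F=1536/793 G=2 H=5120/2501] → run F
t=17: vr[C=512/205 E=4096/1991 F=2048/793 G=2 H=5120/2501] → run G
t=18: vr[C=512/205 E=4096/1991 F=2048/793 G=3 H=5120/2501] → run H
t=19: vr[C=512/205 E=4096/1991 F=2048/793 G=3 H=6144/2501] → run E
t=20: vr[C=512/205 E=5120/1991 F=2048/793 G=3 H=6144/2501] → run H
t=21: vr[C=512/205 E=5120/1991 F=2048/793 G=3 H=7168/2501] → run C
t=22: vr[C=768/205 E=5120/1991 F=2048/793 G=3 H=7168/2501] → run E
t=23: vr[C=768/205 E=6144/1991 F=2048/793 G=3 H=7168/2501] → run F
t=24: vr[C=768/205 E=6144/1991 G=3 H=7168/2501] → run H
t=25: vr[C=768/205 E=6144/1991 G=3] → run G
t=26: vr[C=768/205 E=6144/1991 G=4] → run E
t=27: vr[C=768/205 E=7168/1991 G=4] → run E
t=28: vr[C=768/205 G=4] → run C
t=29: vr[G=4] → run G
t=30: (idle)
t=31: (idle)
t=32: (idle)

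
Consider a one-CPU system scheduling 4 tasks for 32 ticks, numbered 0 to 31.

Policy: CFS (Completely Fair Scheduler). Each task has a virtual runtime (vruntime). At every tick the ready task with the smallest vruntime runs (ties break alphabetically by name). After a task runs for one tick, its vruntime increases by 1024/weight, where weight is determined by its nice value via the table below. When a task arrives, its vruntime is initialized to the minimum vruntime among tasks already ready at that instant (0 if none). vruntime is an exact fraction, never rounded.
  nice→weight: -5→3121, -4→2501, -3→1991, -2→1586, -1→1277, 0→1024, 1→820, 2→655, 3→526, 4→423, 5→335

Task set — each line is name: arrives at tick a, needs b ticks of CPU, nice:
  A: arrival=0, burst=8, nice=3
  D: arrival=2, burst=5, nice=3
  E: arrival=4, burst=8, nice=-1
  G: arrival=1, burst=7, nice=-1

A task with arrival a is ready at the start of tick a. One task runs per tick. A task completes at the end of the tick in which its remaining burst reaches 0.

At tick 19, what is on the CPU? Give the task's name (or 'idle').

running at tick 19 = G

t=0: vr[A=0] → run A
t=1: vr[A=512/263 G=512/263] → run A
t=2: vr[A=1024/263 D=512/263 G=512/263] → run D
t=3: vr[A=1024/263 D=1024/263 G=512/263] → run G
t=4: vr[A=1024/263 D=1024/263 E=923136/335851 G=923136/335851] → run E
t=5: vr[A=1024/263 D=1024/263 E=1192448/335851 G=923136/335851] → run G
t=6: vr[A=1024/263 D=1024/263 E=1192448/335851 G=1192448/335851] → run E
t=7: vr[A=1024/263 D=1024/263 E=1461760/335851 G=1192448/335851] → run G
t=8: vr[A=1024/263 D=1024/263 E=1461760/335851 G=1461760/335851] → run A
t=9: vr[A=1536/263 D=1024/263 E=1461760/335851 G=1461760/335851] → run D
t=10: vr[A=1536/263 D=1536/263 E=1461760/335851 G=1461760/335851] → run E
t=11: vr[A=1536/263 D=1536/263 E=1731072/335851 G=1461760/335851] → run G
t=12: vr[A=1536/263 D=1536/263 E=1731072/335851 G=1731072/335851] → run E
t=13: vr[A=1536/263 D=1536/263 E=2000384/335851 G=1731072/335851] → run G
t=14: vr[A=1536/263 D=1536/263 E=2000384/335851 G=2000384/335851] → run A
t=15: vr[A=2048/263 D=1536/263 E=2000384/335851 G=2000384/335851] → run D
t=16: vr[A=2048/263 D=2048/263 E=2000384/335851 G=2000384/335851] → run E
t=17: vr[A=2048/263 D=2048/263 E=2269696/335851 G=2000384/335851] → run G
t=18: vr[A=2048/263 D=2048/263 E=2269696/335851 G=2269696/335851] → run E
t=19: vr[A=2048/263 D=2048/263 E=2539008/335851 G=2269696/335851] → run G
t=20: vr[A=2048/263 D=2048/263 E=2539008/335851] → run E
t=21: vr[A=2048/263 D=2048/263 E=2808320/335851] → run A
t=22: vr[A=2560/263 D=2048/263 E=2808320/335851] → run D
t=23: vr[A=2560/263 D=2560/263 E=2808320/335851] → run E
t=24: vr[A=2560/263 D=2560/263] → run A
t=25: vr[A=3072/263 D=2560/263] → run D
t=26: vr[A=3072/263] → run A
t=27: vr[A=3584/263] → run A
t=28: (idle)
t=29: (idle)
t=30: (idle)
t=31: (idle)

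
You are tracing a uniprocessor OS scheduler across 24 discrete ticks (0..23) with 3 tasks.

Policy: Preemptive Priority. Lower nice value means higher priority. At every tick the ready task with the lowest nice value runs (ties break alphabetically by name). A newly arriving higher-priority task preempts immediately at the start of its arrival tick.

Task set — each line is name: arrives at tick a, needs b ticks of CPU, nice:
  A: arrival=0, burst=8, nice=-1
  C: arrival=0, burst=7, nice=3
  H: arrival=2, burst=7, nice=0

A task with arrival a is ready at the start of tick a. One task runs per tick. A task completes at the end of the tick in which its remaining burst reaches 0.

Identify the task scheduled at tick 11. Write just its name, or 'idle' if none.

running at tick 11 = H

t=0: ready={A,C} → run A
t=1: ready={A,C} → run A
t=2: ready={A,C,H} → run A
t=3: ready={A,C,H} → run A
t=4: ready={A,C,H} → run A
t=5: ready={A,C,H} → run A
t=6: ready={A,C,H} → run A
t=7: ready={A,C,H} → run A
t=8: ready={C,H} → run H
t=9: ready={C,H} → run H
t=10: ready={C,H} → run H
t=11: ready={C,H} → run H
t=12: ready={C,H} → run H
t=13: ready={C,H} → run H
t=14: ready={C,H} → run H
t=15: ready={C} → run C
t=16: ready={C} → run C
t=17: ready={C} → run C
t=18: ready={C} → run C
t=19: ready={C} → run C
t=20: ready={C} → run C
t=21: ready={C} → run C
t=22: (idle)
t=23: (idle)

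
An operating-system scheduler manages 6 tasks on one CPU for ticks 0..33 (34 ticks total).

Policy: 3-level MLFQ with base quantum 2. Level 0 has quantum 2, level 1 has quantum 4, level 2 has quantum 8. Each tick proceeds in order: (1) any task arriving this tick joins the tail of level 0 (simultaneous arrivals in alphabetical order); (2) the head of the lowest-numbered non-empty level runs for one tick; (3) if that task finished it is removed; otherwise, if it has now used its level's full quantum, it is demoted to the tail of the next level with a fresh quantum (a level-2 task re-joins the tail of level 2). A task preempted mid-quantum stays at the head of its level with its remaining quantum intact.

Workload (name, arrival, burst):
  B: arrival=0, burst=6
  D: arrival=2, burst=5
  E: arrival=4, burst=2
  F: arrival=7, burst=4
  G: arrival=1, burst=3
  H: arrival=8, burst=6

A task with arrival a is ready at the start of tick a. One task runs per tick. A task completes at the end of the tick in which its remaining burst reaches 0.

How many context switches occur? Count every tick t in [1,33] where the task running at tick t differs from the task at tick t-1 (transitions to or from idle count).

t=0: L0/L1/L2 = B/-/- → run B
t=1: L0/L1/L2 = BG/-/- → run B
t=2: L0/L1/L2 = GD/B/- → run G
t=3: L0/L1/L2 = GD/B/- → run G
t=4: L0/L1/L2 = DE/BG/- → run D
t=5: L0/L1/L2 = DE/BG/- → run D
t=6: L0/L1/L2 = E/BGD/- → run E
t=7: L0/L1/L2 = EF/BGD/- → run E
t=8: L0/L1/L2 = FH/BGD/- → run F
t=9: L0/L1/L2 = FH/BGD/- → run F
t=10: L0/L1/L2 = H/BGDF/- → run H
t=11: L0/L1/L2 = H/BGDF/- → run H
t=12: L0/L1/L2 = -/BGDFH/- → run B
t=13: L0/L1/L2 = -/BGDFH/- → run B
t=14: L0/L1/L2 = -/BGDFH/- → run B
t=15: L0/L1/L2 = -/BGDFH/- → run B
t=16: L0/L1/L2 = -/GDFH/- → run G
t=17: L0/L1/L2 = -/DFH/- → run D
t=18: L0/L1/L2 = -/DFH/- → run D
t=19: L0/L1/L2 = -/DFH/- → run D
t=20: L0/L1/L2 = -/FH/- → run F
t=21: L0/L1/L2 = -/FH/- → run F
t=22: L0/L1/L2 = -/H/- → run H
t=23: L0/L1/L2 = -/H/- → run H
t=24: L0/L1/L2 = -/H/- → run H
t=25: L0/L1/L2 = -/H/- → run H
t=26: (idle)
t=27: (idle)
t=28: (idle)
t=29: (idle)
t=30: (idle)
t=31: (idle)
t=32: (idle)
t=33: (idle)

context switches = 11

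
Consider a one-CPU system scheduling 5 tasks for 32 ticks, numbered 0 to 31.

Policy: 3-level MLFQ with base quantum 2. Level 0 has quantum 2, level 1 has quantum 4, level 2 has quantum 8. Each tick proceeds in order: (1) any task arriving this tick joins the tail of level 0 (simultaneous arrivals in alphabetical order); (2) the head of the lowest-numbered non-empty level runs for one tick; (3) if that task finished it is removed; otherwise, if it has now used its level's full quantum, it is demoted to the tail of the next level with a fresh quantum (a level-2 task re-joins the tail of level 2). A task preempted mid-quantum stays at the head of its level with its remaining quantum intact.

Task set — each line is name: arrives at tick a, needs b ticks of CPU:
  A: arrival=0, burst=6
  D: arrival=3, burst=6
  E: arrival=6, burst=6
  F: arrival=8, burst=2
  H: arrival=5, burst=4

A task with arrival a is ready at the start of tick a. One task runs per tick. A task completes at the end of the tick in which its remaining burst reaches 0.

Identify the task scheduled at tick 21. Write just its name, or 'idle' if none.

running at tick 21 = E

t=0: L0/L1/L2 = A/-/- → run A
t=1: L0/L1/L2 = A/-/- → run A
t=2: L0/L1/L2 = -/A/- → run A
t=3: L0/L1/L2 = D/A/- → run D
t=4: L0/L1/L2 = D/A/- → run D
t=5: L0/L1/L2 = H/AD/- → run H
t=6: L0/L1/L2 = HE/AD/- → run H
t=7: L0/L1/L2 = E/ADH/- → run E
t=8: L0/L1/L2 = EF/ADH/- → run E
t=9: L0/L1/L2 = F/ADHE/- → run F
t=10: L0/L1/L2 = F/ADHE/- → run F
t=11: L0/L1/L2 = -/ADHE/- → run A
t=12: L0/L1/L2 = -/ADHE/- → run A
t=13: L0/L1/L2 = -/ADHE/- → run A
t=14: L0/L1/L2 = -/DHE/- → run D
t=15: L0/L1/L2 = -/DHE/- → run D
t=16: L0/L1/L2 = -/DHE/- → run D
t=17: L0/L1/L2 = -/DHE/- → run D
t=18: L0/L1/L2 = -/HE/- → run H
t=19: L0/L1/L2 = -/HE/- → run H
t=20: L0/L1/L2 = -/E/- → run E
t=21: L0/L1/L2 = -/E/- → run E
t=22: L0/L1/L2 = -/E/- → run E
t=23: L0/L1/L2 = -/E/- → run E
t=24: (idle)
t=25: (idle)
t=26: (idle)
t=27: (idle)
t=28: (idle)
t=29: (idle)
t=30: (idle)
t=31: (idle)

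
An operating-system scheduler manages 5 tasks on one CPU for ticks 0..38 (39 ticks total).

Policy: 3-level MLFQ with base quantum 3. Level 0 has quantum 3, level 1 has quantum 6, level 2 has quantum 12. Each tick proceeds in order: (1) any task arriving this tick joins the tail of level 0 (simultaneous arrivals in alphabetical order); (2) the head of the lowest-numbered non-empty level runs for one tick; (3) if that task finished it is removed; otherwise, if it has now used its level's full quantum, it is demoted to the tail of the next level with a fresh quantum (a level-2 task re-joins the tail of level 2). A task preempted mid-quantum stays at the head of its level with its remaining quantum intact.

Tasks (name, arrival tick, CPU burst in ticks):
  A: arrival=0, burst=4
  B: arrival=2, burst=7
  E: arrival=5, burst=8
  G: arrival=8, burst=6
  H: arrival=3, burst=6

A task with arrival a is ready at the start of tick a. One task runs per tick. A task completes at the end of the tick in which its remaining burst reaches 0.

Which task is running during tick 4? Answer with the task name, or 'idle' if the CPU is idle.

running at tick 4 = B

t=0: L0/L1/L2 = A/-/- → run A
t=1: L0/L1/L2 = A/-/- → run A
t=2: L0/L1/L2 = AB/-/- → run A
t=3: L0/L1/L2 = BH/A/- → run B
t=4: L0/L1/L2 = BH/A/- → run B
t=5: L0/L1/L2 = BHE/A/- → run B
t=6: L0/L1/L2 = HE/AB/- → run H
t=7: L0/L1/L2 = HE/AB/- → run H
t=8: L0/L1/L2 = HEG/AB/- → run H
t=9: L0/L1/L2 = EG/ABH/- → run E
t=10: L0/L1/L2 = EG/ABH/- → run E
t=11: L0/L1/L2 = EG/ABH/- → run E
t=12: L0/L1/L2 = G/ABHE/- → run G
t=13: L0/L1/L2 = G/ABHE/- → run G
t=14: L0/L1/L2 = G/ABHE/- → run G
t=15: L0/L1/L2 = -/ABHEG/- → run A
t=16: L0/L1/L2 = -/BHEG/- → run B
t=17: L0/L1/L2 = -/BHEG/- → run B
t=18: L0/L1/L2 = -/BHEG/- → run B
t=19: L0/L1/L2 = -/BHEG/- → run B
t=20: L0/L1/L2 = -/HEG/- → run H
t=21: L0/L1/L2 = -/HEG/- → run H
t=22: L0/L1/L2 = -/HEG/- → run H
t=23: L0/L1/L2 = -/EG/- → run E
t=24: L0/L1/L2 = -/EG/- → run E
t=25: L0/L1/L2 = -/EG/- → run E
t=26: L0/L1/L2 = -/EG/- → run E
t=27: L0/L1/L2 = -/EG/- → run E
t=28: L0/L1/L2 = -/G/- → run G
t=29: L0/L1/L2 = -/G/- → run G
t=30: L0/L1/L2 = -/G/- → run G
t=31: (idle)
t=32: (idle)
t=33: (idle)
t=34: (idle)
t=35: (idle)
t=36: (idle)
t=37: (idle)
t=38: (idle)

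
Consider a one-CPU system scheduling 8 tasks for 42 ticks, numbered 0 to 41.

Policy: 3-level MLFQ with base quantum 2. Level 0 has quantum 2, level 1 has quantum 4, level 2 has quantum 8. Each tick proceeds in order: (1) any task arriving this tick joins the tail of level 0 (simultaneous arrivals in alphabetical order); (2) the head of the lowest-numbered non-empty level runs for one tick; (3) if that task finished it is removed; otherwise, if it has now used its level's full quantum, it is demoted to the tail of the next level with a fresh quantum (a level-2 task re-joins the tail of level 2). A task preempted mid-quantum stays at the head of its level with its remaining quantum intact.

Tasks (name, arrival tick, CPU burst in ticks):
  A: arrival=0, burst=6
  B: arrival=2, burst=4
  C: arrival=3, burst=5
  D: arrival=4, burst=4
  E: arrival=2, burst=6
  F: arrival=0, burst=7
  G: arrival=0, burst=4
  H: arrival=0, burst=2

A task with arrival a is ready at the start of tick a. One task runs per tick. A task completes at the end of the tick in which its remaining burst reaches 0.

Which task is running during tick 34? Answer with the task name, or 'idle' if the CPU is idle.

t=0: L0/L1/L2 = AFGH/-/- → run A
t=1: L0/L1/L2 = AFGH/-/- → run A
t=2: L0/L1/L2 = FGHBE/A/- → run F
t=3: L0/L1/L2 = FGHBEC/A/- → run F
t=4: L0/L1/L2 = GHBECD/AF/- → run G
t=5: L0/L1/L2 = GHBECD/AF/- → run G
t=6: L0/L1/L2 = HBECD/AFG/- → run H
t=7: L0/L1/L2 = HBECD/AFG/- → run H
t=8: L0/L1/L2 = BECD/AFG/- → run B
t=9: L0/L1/L2 = BECD/AFG/- → run B
t=10: L0/L1/L2 = ECD/AFGB/- → run E
t=11: L0/L1/L2 = ECD/AFGB/- → run E
t=12: L0/L1/L2 = CD/AFGBE/- → run C
t=13: L0/L1/L2 = CD/AFGBE/- → run C
t=14: L0/L1/L2 = D/AFGBEC/- → run D
t=15: L0/L1/L2 = D/AFGBEC/- → run D
t=16: L0/L1/L2 = -/AFGBECD/- → run A
t=17: L0/L1/L2 = -/AFGBECD/- → run A
t=18: L0/L1/L2 = -/AFGBECD/- → run A
t=19: L0/L1/L2 = -/AFGBECD/- → run A
t=20: L0/L1/L2 = -/FGBECD/- → run F
t=21: L0/L1/L2 = -/FGBECD/- → run F
t=22: L0/L1/L2 = -/FGBECD/- → run F
t=23: L0/L1/L2 = -/FGBECD/- → run F
t=24: L0/L1/L2 = -/GBECD/F → run G
t=25: L0/L1/L2 = -/GBECD/F → run G
t=26: L0/L1/L2 = -/BECD/F → run B
t=27: L0/L1/L2 = -/BECD/F → run B
t=28: L0/L1/L2 = -/ECD/F → run E
t=29: L0/L1/L2 = -/ECD/F → run E
t=30: L0/L1/L2 = -/ECD/F → run E
t=31: L0/L1/L2 = -/ECD/F → run E
t=32: L0/L1/L2 = -/CD/F → run C
t=33: L0/L1/L2 = -/CD/F → run C
t=34: L0/L1/L2 = -/CD/F → run C
t=35: L0/L1/L2 = -/D/F → run D
t=36: L0/L1/L2 = -/D/F → run D
t=37: L0/L1/L2 = -/-/F → run F
t=38: (idle)
t=39: (idle)
t=40: (idle)
t=41: (idle)

running at tick 34 = C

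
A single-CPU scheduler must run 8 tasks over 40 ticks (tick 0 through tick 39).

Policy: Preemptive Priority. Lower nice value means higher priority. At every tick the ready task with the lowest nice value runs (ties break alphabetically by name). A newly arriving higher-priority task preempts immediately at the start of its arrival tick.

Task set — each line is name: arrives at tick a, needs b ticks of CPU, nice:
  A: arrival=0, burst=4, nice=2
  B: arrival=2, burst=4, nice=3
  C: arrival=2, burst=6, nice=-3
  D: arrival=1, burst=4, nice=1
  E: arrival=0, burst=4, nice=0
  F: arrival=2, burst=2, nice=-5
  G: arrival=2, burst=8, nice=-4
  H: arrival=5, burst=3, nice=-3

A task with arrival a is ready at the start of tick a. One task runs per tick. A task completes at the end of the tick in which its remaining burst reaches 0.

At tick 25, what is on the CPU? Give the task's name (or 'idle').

running at tick 25 = D

t=0: ready={A,E} → run E
t=1: ready={A,D,E} → run E
t=2: ready={A,B,C,D,E,F,G} → run F
t=3: ready={A,B,C,D,E,F,G} → run F
t=4: ready={A,B,C,D,E,G} → run G
t=5: ready={A,B,C,D,E,G,H} → run G
t=6: ready={A,B,C,D,E,G,H} → run G
t=7: ready={A,B,C,D,E,G,H} → run G
t=8: ready={A,B,C,D,E,G,H} → run G
t=9: ready={A,B,C,D,E,G,H} → run G
t=10: ready={A,B,C,D,E,G,H} → run G
t=11: ready={A,B,C,D,E,G,H} → run G
t=12: ready={A,B,C,D,E,H} → run C
t=13: ready={A,B,C,D,E,H} → run C
t=14: ready={A,B,C,D,E,H} → run C
t=15: ready={A,B,C,D,E,H} → run C
t=16: ready={A,B,C,D,E,H} → run C
t=17: ready={A,B,C,D,E,H} → run C
t=18: ready={A,B,D,E,H} → run H
t=19: ready={A,B,D,E,H} → run H
t=20: ready={A,B,D,E,H} → run H
t=21: ready={A,B,D,E} → run E
t=22: ready={A,B,D,E} → run E
t=23: ready={A,B,D} → run D
t=24: ready={A,B,D} → run D
t=25: ready={A,B,D} → run D
t=26: ready={A,B,D} → run D
t=27: ready={A,B} → run A
t=28: ready={A,B} → run A
t=29: ready={A,B} → run A
t=30: ready={A,B} → run A
t=31: ready={B} → run B
t=32: ready={B} → run B
t=33: ready={B} → run B
t=34: ready={B} → run B
t=35: (idle)
t=36: (idle)
t=37: (idle)
t=38: (idle)
t=39: (idle)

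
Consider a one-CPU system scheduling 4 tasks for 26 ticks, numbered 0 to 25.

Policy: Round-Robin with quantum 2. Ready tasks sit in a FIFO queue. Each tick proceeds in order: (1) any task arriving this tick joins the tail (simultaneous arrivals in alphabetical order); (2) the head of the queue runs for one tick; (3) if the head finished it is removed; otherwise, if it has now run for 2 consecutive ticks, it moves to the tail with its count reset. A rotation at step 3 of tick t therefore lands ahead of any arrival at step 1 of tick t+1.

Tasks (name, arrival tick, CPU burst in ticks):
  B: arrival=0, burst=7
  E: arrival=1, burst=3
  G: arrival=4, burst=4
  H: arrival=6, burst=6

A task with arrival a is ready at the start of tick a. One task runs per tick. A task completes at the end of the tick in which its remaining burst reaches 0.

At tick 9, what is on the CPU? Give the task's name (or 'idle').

t=0: queue=[B] q_used=0 → run B
t=1: queue=[B,E] q_used=1 → run B
t=2: queue=[E,B] q_used=0 → run E
t=3: queue=[E,B] q_used=1 → run E
t=4: queue=[B,E,G] q_used=0 → run B
t=5: queue=[B,E,G] q_used=1 → run B
t=6: queue=[E,G,B,H] q_used=0 → run E
t=7: queue=[G,B,H] q_used=0 → run G
t=8: queue=[G,B,H] q_used=1 → run G
t=9: queue=[B,H,G] q_used=0 → run B
t=10: queue=[B,H,G] q_used=1 → run B
t=11: queue=[H,G,B] q_used=0 → run H
t=12: queue=[H,G,B] q_used=1 → run H
t=13: queue=[G,B,H] q_used=0 → run G
t=14: queue=[G,B,H] q_used=1 → run G
t=15: queue=[B,H] q_used=0 → run B
t=16: queue=[H] q_used=0 → run H
t=17: queue=[H] q_used=1 → run H
t=18: queue=[H] q_used=0 → run H
t=19: queue=[H] q_used=1 → run H
t=20: (idle)
t=21: (idle)
t=22: (idle)
t=23: (idle)
t=24: (idle)
t=25: (idle)

running at tick 9 = B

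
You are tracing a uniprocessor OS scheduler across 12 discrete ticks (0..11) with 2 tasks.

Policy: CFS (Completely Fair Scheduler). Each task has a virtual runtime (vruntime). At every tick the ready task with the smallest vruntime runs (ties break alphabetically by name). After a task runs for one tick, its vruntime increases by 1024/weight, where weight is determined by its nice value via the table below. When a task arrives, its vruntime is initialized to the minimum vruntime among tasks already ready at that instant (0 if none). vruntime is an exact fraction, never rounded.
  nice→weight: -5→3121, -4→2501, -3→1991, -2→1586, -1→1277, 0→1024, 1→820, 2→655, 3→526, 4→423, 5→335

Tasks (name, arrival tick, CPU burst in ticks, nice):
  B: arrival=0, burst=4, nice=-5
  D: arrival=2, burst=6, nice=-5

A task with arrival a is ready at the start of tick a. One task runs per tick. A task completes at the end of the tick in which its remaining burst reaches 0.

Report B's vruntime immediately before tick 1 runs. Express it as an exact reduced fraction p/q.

t=0: vr[B=0] → run B
t=1: vr[B=1024/3121] → run B
t=2: vr[B=2048/3121 D=2048/3121] → run B
t=3: vr[B=3072/3121 D=2048/3121] → run D
t=4: vr[B=3072/3121 D=3072/3121] → run B
t=5: vr[D=3072/3121] → run D
t=6: vr[D=4096/3121] → run D
t=7: vr[D=5120/3121] → run D
t=8: vr[D=6144/3121] → run D
t=9: vr[D=7168/3121] → run D
t=10: (idle)
t=11: (idle)

vruntime(B, start of tick 1) = 1024/3121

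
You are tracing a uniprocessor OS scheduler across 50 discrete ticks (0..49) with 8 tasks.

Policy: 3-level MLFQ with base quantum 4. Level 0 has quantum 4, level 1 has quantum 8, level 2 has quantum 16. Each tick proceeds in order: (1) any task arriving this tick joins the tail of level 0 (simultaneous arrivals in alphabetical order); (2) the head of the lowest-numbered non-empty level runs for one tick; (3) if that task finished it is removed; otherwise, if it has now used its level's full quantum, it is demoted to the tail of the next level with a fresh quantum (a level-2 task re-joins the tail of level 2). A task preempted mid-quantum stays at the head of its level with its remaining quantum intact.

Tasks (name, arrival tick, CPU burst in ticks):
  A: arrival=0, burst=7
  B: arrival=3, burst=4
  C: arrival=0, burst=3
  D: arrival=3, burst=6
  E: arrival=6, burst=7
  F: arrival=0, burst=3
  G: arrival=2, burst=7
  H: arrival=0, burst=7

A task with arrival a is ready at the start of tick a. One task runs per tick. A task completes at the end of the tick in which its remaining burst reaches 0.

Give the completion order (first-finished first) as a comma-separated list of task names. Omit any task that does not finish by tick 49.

t=0: L0/L1/L2 = ACFH/-/- → run A
t=1: L0/L1/L2 = ACFH/-/- → run A
t=2: L0/L1/L2 = ACFHG/-/- → run A
t=3: L0/L1/L2 = ACFHGBD/-/- → run A
t=4: L0/L1/L2 = CFHGBD/A/- → run C
t=5: L0/L1/L2 = CFHGBD/A/- → run C
t=6: L0/L1/L2 = CFHGBDE/A/- → run C
t=7: L0/L1/L2 = FHGBDE/A/- → run F
t=8: L0/L1/L2 = FHGBDE/A/- → run F
t=9: L0/L1/L2 = FHGBDE/A/- → run F
t=10: L0/L1/L2 = HGBDE/A/- → run H
t=11: L0/L1/L2 = HGBDE/A/- → run H
t=12: L0/L1/L2 = HGBDE/A/- → run H
t=13: L0/L1/L2 = HGBDE/A/- → run H
t=14: L0/L1/L2 = GBDE/AH/- → run G
t=15: L0/L1/L2 = GBDE/AH/- → run G
t=16: L0/L1/L2 = GBDE/AH/- → run G
t=17: L0/L1/L2 = GBDE/AH/- → run G
t=18: L0/L1/L2 = BDE/AHG/- → run B
t=19: L0/L1/L2 = BDE/AHG/- → run B
t=20: L0/L1/L2 = BDE/AHG/- → run B
t=21: L0/L1/L2 = BDE/AHG/- → run B
t=22: L0/L1/L2 = DE/AHG/- → run D
t=23: L0/L1/L2 = DE/AHG/- → run D
t=24: L0/L1/L2 = DE/AHG/- → run D
t=25: L0/L1/L2 = DE/AHG/- → run D
t=26: L0/L1/L2 = E/AHGD/- → run E
t=27: L0/L1/L2 = E/AHGD/- → run E
t=28: L0/L1/L2 = E/AHGD/- → run E
t=29: L0/L1/L2 = E/AHGD/- → run E
t=30: L0/L1/L2 = -/AHGDE/- → run A
t=31: L0/L1/L2 = -/AHGDE/- → run A
t=32: L0/L1/L2 = -/AHGDE/- → run A
t=33: L0/L1/L2 = -/HGDE/- → run H
t=34: L0/L1/L2 = -/HGDE/- → run H
t=35: L0/L1/L2 = -/HGDE/- → run H
t=36: L0/L1/L2 = -/GDE/- → run G
t=37: L0/L1/L2 = -/GDE/- → run G
t=38: L0/L1/L2 = -/GDE/- → run G
t=39: L0/L1/L2 = -/DE/- → run D
t=40: L0/L1/L2 = -/DE/- → run D
t=41: L0/L1/L2 = -/E/- → run E
t=42: L0/L1/L2 = -/E/- → run E
t=43: L0/L1/L2 = -/E/- → run E
t=44: (idle)
t=45: (idle)
t=46: (idle)
t=47: (idle)
t=48: (idle)
t=49: (idle)

completion order = C, F, B, A, H, G, D, E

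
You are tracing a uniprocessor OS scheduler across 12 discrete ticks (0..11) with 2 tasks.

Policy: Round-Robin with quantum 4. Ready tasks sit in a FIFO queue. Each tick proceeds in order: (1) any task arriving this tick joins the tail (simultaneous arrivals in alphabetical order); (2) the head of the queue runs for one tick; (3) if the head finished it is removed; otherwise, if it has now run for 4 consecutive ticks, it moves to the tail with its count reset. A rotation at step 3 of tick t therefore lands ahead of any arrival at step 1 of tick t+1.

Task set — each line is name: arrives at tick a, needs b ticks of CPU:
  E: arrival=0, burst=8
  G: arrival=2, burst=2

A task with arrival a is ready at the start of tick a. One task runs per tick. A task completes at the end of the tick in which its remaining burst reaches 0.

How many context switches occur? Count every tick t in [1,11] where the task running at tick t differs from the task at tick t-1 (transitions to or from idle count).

t=0: queue=[E] q_used=0 → run E
t=1: queue=[E] q_used=1 → run E
t=2: queue=[E,G] q_used=2 → run E
t=3: queue=[E,G] q_used=3 → run E
t=4: queue=[G,E] q_used=0 → run G
t=5: queue=[G,E] q_used=1 → run G
t=6: queue=[E] q_used=0 → run E
t=7: queue=[E] q_used=1 → run E
t=8: queue=[E] q_used=2 → run E
t=9: queue=[E] q_used=3 → run E
t=10: (idle)
t=11: (idle)

context switches = 3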